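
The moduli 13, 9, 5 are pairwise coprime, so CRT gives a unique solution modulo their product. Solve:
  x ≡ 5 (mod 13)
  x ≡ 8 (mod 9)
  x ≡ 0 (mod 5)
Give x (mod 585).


Moduli 13, 9, 5 are pairwise coprime; by CRT there is a unique solution modulo M = 13 · 9 · 5 = 585.
Solve pairwise, accumulating the modulus:
  Start with x ≡ 5 (mod 13).
  Combine with x ≡ 8 (mod 9): since gcd(13, 9) = 1, we get a unique residue mod 117.
    Write x = 5 + 13·t and substitute into x ≡ 8 (mod 9): 13·t ≡ 8 − 5 = 3 (mod 9).
    Reduce coefficients mod 9: 4·t ≡ 3 (mod 9).
    The inverse of 4 mod 9 is 7 (since 4·7 = 28 = 3·9 + 1), so t ≡ 7·3 = 21 ≡ 3 (mod 9).
    Then x = 5 + 13·3 = 44, valid modulo lcm(13, 9) = 117: x ≡ 44 (mod 117).
  Combine with x ≡ 0 (mod 5): since gcd(117, 5) = 1, we get a unique residue mod 585.
    Write x = 44 + 117·t and substitute into x ≡ 0 (mod 5): 117·t ≡ 0 − 44 = -44 (mod 5).
    Reduce coefficients mod 5: 2·t ≡ 1 (mod 5).
    The inverse of 2 mod 5 is 3 (since 2·3 = 6 = 1·5 + 1), so t ≡ 3·1 = 3 ≡ 3 (mod 5).
    Then x = 44 + 117·3 = 395, valid modulo lcm(117, 5) = 585: x ≡ 395 (mod 585).
Verify: 395 mod 13 = 5 ✓, 395 mod 9 = 8 ✓, 395 mod 5 = 0 ✓.

x ≡ 395 (mod 585).


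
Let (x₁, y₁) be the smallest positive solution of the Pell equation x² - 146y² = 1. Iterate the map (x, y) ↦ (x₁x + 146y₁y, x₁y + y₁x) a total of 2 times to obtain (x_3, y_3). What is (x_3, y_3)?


Step 1: Find the fundamental solution (x₁, y₁) of x² - 146y² = 1.
  Expand √146 as a continued fraction. a₀ = ⌊√146⌋ = 12; iterate m_{k+1} = d_k·a_k − m_k, d_{k+1} = (146 − m_{k+1}²)/d_k, a_{k+1} = ⌊(a₀ + m_{k+1})/d_{k+1}⌋ (starting m₀ = 0, d₀ = 1), with convergents p_k = a_k·p_{k-1} + p_{k-2}, q_k = a_k·q_{k-1} + q_{k-2} (p₋₁ = 1, q₋₁ = 0):
  k = 0: a₀ = 12; p₀/q₀ = 12/1; p₀² − 146·q₀² = 144 − 146 = -2.
  k = 1: m = 12, d = 2, a = ⌊(12 + 12)/2⌋ = 12; p/q = (12·12 + 1)/(12·1 + 0) = 145/12; p² − 146·q² = 21025 − 21024 = 1.
  The first convergent with p² − 146·q² = 1 gives the fundamental solution (x₁, y₁) = (145, 12).
Step 2: Apply the recurrence (x_{n+1}, y_{n+1}) = (x₁x_n + 146y₁y_n, x₁y_n + y₁x_n) repeatedly.
  From (x_1, y_1) = (145, 12): x_2 = 145·145 + 146·12·12 = 42049; y_2 = 145·12 + 12·145 = 3480.
  From (x_2, y_2) = (42049, 3480): x_3 = 145·42049 + 146·12·3480 = 12194065; y_3 = 145·3480 + 12·42049 = 1009188.
Step 3: Verify x_3² - 146·y_3² = 148695221224225 - 148695221224224 = 1 (should be 1). ✓

(x_1, y_1) = (145, 12); (x_3, y_3) = (12194065, 1009188).


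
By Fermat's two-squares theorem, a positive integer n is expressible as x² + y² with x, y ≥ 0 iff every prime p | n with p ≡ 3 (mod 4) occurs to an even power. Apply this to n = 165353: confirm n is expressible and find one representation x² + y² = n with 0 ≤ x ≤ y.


Step 1: Factor n = 165353 = 37 · 41 · 109.
Step 2: Check the mod-4 condition on each prime factor: 37 ≡ 1 (mod 4), exponent 1; 41 ≡ 1 (mod 4), exponent 1; 109 ≡ 1 (mod 4), exponent 1.
All primes ≡ 3 (mod 4) appear to even exponent (or don't appear), so by the two-squares theorem n IS expressible as a sum of two squares.
Step 3: Build a representation. Here n = 37 · 41 · 109 is a product of primes ≡ 1 (mod 4). Each prime p ≡ 1 (mod 4) is itself a sum of two squares; find a² by testing p − a² for a perfect square:
  37: 37 − 1² = 36 = 6² ⇒ 37 = 1² + 6².
  41: 41 − 1² = 40, 41 − 2² = 37, 41 − 3² = 32, 41 − 4² = 25 = 5² ⇒ 41 = 4² + 5².
  109: 109 − 1² = 108, 109 − 2² = 105, 109 − 3² = 100 = 10² ⇒ 109 = 3² + 10².
  Combine using the Brahmagupta–Fibonacci identity (a² + b²)(c² + d²) = (ac − bd)² + (ad + bc)² = (ac + bd)² + (ad − bc)²:
  37 · 41 = 1517: from (1² + 6²)(4² + 5²), take (1·4 − 6·5, 1·5 + 6·4) = (4 − 30, 5 + 24) = (-26, 29); dropping signs (only squares matter) gives (26, 29); check 26² + 29² = 676 + 841 = 1517 ✓.
  1517 · 109 = 165353: from (26² + 29²)(3² + 10²), take (26·3 − 29·10, 26·10 + 29·3) = (78 − 290, 260 + 87) = (-212, 347); dropping signs (only squares matter) gives (212, 347); check 212² + 347² = 44944 + 120409 = 165353 ✓.
Step 4: Order so x ≤ y and verify: 212² + 347² = 44944 + 120409 = 165353 = n. ✓

n = 165353 = 212² + 347² (one valid representation with x ≤ y).


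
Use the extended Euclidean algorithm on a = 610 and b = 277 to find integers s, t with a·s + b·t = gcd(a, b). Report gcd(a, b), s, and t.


Euclidean algorithm on (610, 277) — divide until remainder is 0:
  610 = 2 · 277 + 56
  277 = 4 · 56 + 53
  56 = 1 · 53 + 3
  53 = 17 · 3 + 2
  3 = 1 · 2 + 1
  2 = 2 · 1 + 0
gcd(610, 277) = 1.
Track Bezout coefficients alongside the remainders: start with r₀ = 610 = a·1 + b·0 (s = 1, t = 0) and r₁ = 277 = a·0 + b·1 (s = 0, t = 1); each new remainder r_{k+1} = r_{k-1} − q_k·r_k inherits s_{k+1} = s_{k-1} − q_k·s_k, t_{k+1} = t_{k-1} − q_k·t_k, so r_k = a·s_k + b·t_k at every step:
  q = 2: r = 56, s = 1 − 2·0 = 1, t = 0 − 2·1 = -2  (check: 610·1 + 277·(-2) = 56)
  q = 4: r = 53, s = 0 − 4·1 = -4, t = 1 − 4·(-2) = 9  (check: 610·(-4) + 277·9 = 53)
  q = 1: r = 3, s = 1 − 1·(-4) = 5, t = -2 − 1·9 = -11  (check: 610·5 + 277·(-11) = 3)
  q = 17: r = 2, s = -4 − 17·5 = -89, t = 9 − 17·(-11) = 196  (check: 610·(-89) + 277·196 = 2)
  q = 1: r = 1, s = 5 − 1·(-89) = 94, t = -11 − 1·196 = -207  (check: 610·94 + 277·(-207) = 1)
The row with r = 1 (the gcd) gives the Bezout coefficients s = 94, t = -207.
Result: 610 · (94) + 277 · (-207) = 1.

gcd(610, 277) = 1; s = 94, t = -207 (check: 610·94 + 277·(-207) = 1).


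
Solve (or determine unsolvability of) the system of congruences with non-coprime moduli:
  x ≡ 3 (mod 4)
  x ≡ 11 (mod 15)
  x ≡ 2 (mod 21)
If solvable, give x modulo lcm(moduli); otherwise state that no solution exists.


Moduli 4, 15, 21 are not pairwise coprime, so CRT works modulo lcm(m_i) when all pairwise compatibility conditions hold.
Pairwise compatibility: gcd(m_i, m_j) must divide a_i - a_j for every pair.
Merge one congruence at a time:
  Start: x ≡ 3 (mod 4).
  Combine with x ≡ 11 (mod 15): gcd(4, 15) = 1; 11 - 3 = 8, which IS divisible by 1, so compatible.
    Write x = 3 + 4·t and substitute into x ≡ 11 (mod 15): 4·t ≡ 11 − 3 = 8 (mod 15).
    The inverse of 4 mod 15 is 4 (since 4·4 = 16 = 1·15 + 1), so t ≡ 4·8 = 32 ≡ 2 (mod 15).
    Then x = 3 + 4·2 = 11, valid modulo lcm(4, 15) = 60: x ≡ 11 (mod 60).
  Combine with x ≡ 2 (mod 21): gcd(60, 21) = 3; 2 - 11 = -9, which IS divisible by 3, so compatible.
    Write x = 11 + 60·t and substitute into x ≡ 2 (mod 21): 60·t ≡ 2 − 11 = -9 (mod 21).
    Divide the congruence (and modulus) by g = 3: 20·t ≡ -3 (mod 7).
    Reduce coefficients mod 7: 6·t ≡ 4 (mod 7).
    The inverse of 6 mod 7 is 6 (since 6·6 = 36 = 5·7 + 1), so t ≡ 6·4 = 24 ≡ 3 (mod 7).
    Then x = 11 + 60·3 = 191, valid modulo lcm(60, 21) = 420: x ≡ 191 (mod 420).
Verify: 191 mod 4 = 3, 191 mod 15 = 11, 191 mod 21 = 2.

x ≡ 191 (mod 420).


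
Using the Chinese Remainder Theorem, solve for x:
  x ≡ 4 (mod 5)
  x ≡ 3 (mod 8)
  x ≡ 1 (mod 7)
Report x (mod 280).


Moduli 5, 8, 7 are pairwise coprime; by CRT there is a unique solution modulo M = 5 · 8 · 7 = 280.
Solve pairwise, accumulating the modulus:
  Start with x ≡ 4 (mod 5).
  Combine with x ≡ 3 (mod 8): since gcd(5, 8) = 1, we get a unique residue mod 40.
    Write x = 4 + 5·t and substitute into x ≡ 3 (mod 8): 5·t ≡ 3 − 4 = -1 (mod 8).
    Reduce coefficients mod 8: 5·t ≡ 7 (mod 8).
    The inverse of 5 mod 8 is 5 (since 5·5 = 25 = 3·8 + 1), so t ≡ 5·7 = 35 ≡ 3 (mod 8).
    Then x = 4 + 5·3 = 19, valid modulo lcm(5, 8) = 40: x ≡ 19 (mod 40).
  Combine with x ≡ 1 (mod 7): since gcd(40, 7) = 1, we get a unique residue mod 280.
    Write x = 19 + 40·t and substitute into x ≡ 1 (mod 7): 40·t ≡ 1 − 19 = -18 (mod 7).
    Reduce coefficients mod 7: 5·t ≡ 3 (mod 7).
    The inverse of 5 mod 7 is 3 (since 5·3 = 15 = 2·7 + 1), so t ≡ 3·3 = 9 ≡ 2 (mod 7).
    Then x = 19 + 40·2 = 99, valid modulo lcm(40, 7) = 280: x ≡ 99 (mod 280).
Verify: 99 mod 5 = 4 ✓, 99 mod 8 = 3 ✓, 99 mod 7 = 1 ✓.

x ≡ 99 (mod 280).


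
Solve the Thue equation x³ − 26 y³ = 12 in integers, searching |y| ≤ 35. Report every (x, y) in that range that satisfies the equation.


The equation is x³ - 26y³ = 12. For fixed y, x³ = 26·y³ + 12, so a solution requires the RHS to be a perfect cube.
Strategy: iterate y from -35 to 35, compute RHS = 26·y³ + 12, and check whether it is a (positive or negative) perfect cube.
Check small values of y:
  y = 0: RHS = 12 is not a perfect cube.
  y = 1: RHS = 38 is not a perfect cube.
  y = -1: RHS = -14 is not a perfect cube.
  y = 2: RHS = 220 is not a perfect cube.
  y = -2: RHS = -196 is not a perfect cube.
  y = 3: RHS = 714 is not a perfect cube.
  y = -3: RHS = -690 is not a perfect cube.
Continuing the search up to |y| = 35 finds no solutions either.
No (x, y) in the scanned range satisfies the equation.

No integer solutions with |y| ≤ 35.


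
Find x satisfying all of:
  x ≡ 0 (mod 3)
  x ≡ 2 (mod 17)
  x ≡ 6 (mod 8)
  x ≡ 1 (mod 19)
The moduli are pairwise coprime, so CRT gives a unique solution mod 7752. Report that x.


Product of moduli M = 3 · 17 · 8 · 19 = 7752.
Merge one congruence at a time:
  Start: x ≡ 0 (mod 3).
  Combine with x ≡ 2 (mod 17); new modulus lcm = 51.
    Write x = 0 + 3·t and substitute into x ≡ 2 (mod 17): 3·t ≡ 2 − 0 = 2 (mod 17).
    The inverse of 3 mod 17 is 6 (since 3·6 = 18 = 1·17 + 1), so t ≡ 6·2 = 12 ≡ 12 (mod 17).
    Then x = 0 + 3·12 = 36, valid modulo lcm(3, 17) = 51: x ≡ 36 (mod 51).
  Combine with x ≡ 6 (mod 8); new modulus lcm = 408.
    Write x = 36 + 51·t and substitute into x ≡ 6 (mod 8): 51·t ≡ 6 − 36 = -30 (mod 8).
    Reduce coefficients mod 8: 3·t ≡ 2 (mod 8).
    The inverse of 3 mod 8 is 3 (since 3·3 = 9 = 1·8 + 1), so t ≡ 3·2 = 6 ≡ 6 (mod 8).
    Then x = 36 + 51·6 = 342, valid modulo lcm(51, 8) = 408: x ≡ 342 (mod 408).
  Combine with x ≡ 1 (mod 19); new modulus lcm = 7752.
    Write x = 342 + 408·t and substitute into x ≡ 1 (mod 19): 408·t ≡ 1 − 342 = -341 (mod 19).
    Reduce coefficients mod 19: 9·t ≡ 1 (mod 19).
    The inverse of 9 mod 19 is 17 (since 9·17 = 153 = 8·19 + 1), so t ≡ 17·1 = 17 ≡ 17 (mod 19).
    Then x = 342 + 408·17 = 7278, valid modulo lcm(408, 19) = 7752: x ≡ 7278 (mod 7752).
Verify against each original: 7278 mod 3 = 0, 7278 mod 17 = 2, 7278 mod 8 = 6, 7278 mod 19 = 1.

x ≡ 7278 (mod 7752).


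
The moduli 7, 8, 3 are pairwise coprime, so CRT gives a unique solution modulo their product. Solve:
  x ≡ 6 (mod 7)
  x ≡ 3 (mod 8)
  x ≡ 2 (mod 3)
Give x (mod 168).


Moduli 7, 8, 3 are pairwise coprime; by CRT there is a unique solution modulo M = 7 · 8 · 3 = 168.
Solve pairwise, accumulating the modulus:
  Start with x ≡ 6 (mod 7).
  Combine with x ≡ 3 (mod 8): since gcd(7, 8) = 1, we get a unique residue mod 56.
    Write x = 6 + 7·t and substitute into x ≡ 3 (mod 8): 7·t ≡ 3 − 6 = -3 (mod 8).
    Reduce coefficients mod 8: 7·t ≡ 5 (mod 8).
    The inverse of 7 mod 8 is 7 (since 7·7 = 49 = 6·8 + 1), so t ≡ 7·5 = 35 ≡ 3 (mod 8).
    Then x = 6 + 7·3 = 27, valid modulo lcm(7, 8) = 56: x ≡ 27 (mod 56).
  Combine with x ≡ 2 (mod 3): since gcd(56, 3) = 1, we get a unique residue mod 168.
    Write x = 27 + 56·t and substitute into x ≡ 2 (mod 3): 56·t ≡ 2 − 27 = -25 (mod 3).
    Reduce coefficients mod 3: 2·t ≡ 2 (mod 3).
    The inverse of 2 mod 3 is 2 (since 2·2 = 4 = 1·3 + 1), so t ≡ 2·2 = 4 ≡ 1 (mod 3).
    Then x = 27 + 56·1 = 83, valid modulo lcm(56, 3) = 168: x ≡ 83 (mod 168).
Verify: 83 mod 7 = 6 ✓, 83 mod 8 = 3 ✓, 83 mod 3 = 2 ✓.

x ≡ 83 (mod 168).


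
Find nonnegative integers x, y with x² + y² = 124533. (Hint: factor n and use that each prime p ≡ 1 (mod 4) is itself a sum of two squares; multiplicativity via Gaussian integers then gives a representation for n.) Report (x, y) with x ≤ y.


Step 1: Factor n = 124533 = 3^2 · 101 · 137.
Step 2: Check the mod-4 condition on each prime factor: 3 ≡ 3 (mod 4), exponent 2 (must be even); 101 ≡ 1 (mod 4), exponent 1; 137 ≡ 1 (mod 4), exponent 1.
All primes ≡ 3 (mod 4) appear to even exponent (or don't appear), so by the two-squares theorem n IS expressible as a sum of two squares.
Step 3: Build a representation. Group n = k² · m with k = 3 and m = 101 · 137 = 13837 (a product of primes ≡ 1 (mod 4)); a representation of m scales to one of n via (k·x)² + (k·y)² = k²(x² + y²). Each prime p ≡ 1 (mod 4) is itself a sum of two squares; find a² by testing p − a² for a perfect square:
  101: 101 − 1² = 100 = 10² ⇒ 101 = 1² + 10².
  137: 137 − 1² = 136, 137 − 2² = 133, 137 − 3² = 128, 137 − 4² = 121 = 11² ⇒ 137 = 4² + 11².
  Combine using the Brahmagupta–Fibonacci identity (a² + b²)(c² + d²) = (ac − bd)² + (ad + bc)² = (ac + bd)² + (ad − bc)²:
  101 · 137 = 13837: from (1² + 10²)(4² + 11²), take (1·4 − 10·11, 1·11 + 10·4) = (4 − 110, 11 + 40) = (-106, 51); dropping signs (only squares matter) gives (106, 51); check 106² + 51² = 11236 + 2601 = 13837 ✓.
  Scale by k = 3: (3·106, 3·51) = (318, 153).
Step 4: Order so x ≤ y and verify: 153² + 318² = 23409 + 101124 = 124533 = n. ✓

n = 124533 = 153² + 318² (one valid representation with x ≤ y).


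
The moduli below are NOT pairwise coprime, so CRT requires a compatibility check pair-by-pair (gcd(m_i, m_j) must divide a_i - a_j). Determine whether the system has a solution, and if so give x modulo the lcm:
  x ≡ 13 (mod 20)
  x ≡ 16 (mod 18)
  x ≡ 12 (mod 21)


Moduli 20, 18, 21 are not pairwise coprime, so CRT works modulo lcm(m_i) when all pairwise compatibility conditions hold.
Pairwise compatibility: gcd(m_i, m_j) must divide a_i - a_j for every pair.
Merge one congruence at a time:
  Start: x ≡ 13 (mod 20).
  Combine with x ≡ 16 (mod 18): gcd(20, 18) = 2, and 16 - 13 = 3 is NOT divisible by 2.
    ⇒ system is inconsistent (no integer solution).

No solution (the system is inconsistent).


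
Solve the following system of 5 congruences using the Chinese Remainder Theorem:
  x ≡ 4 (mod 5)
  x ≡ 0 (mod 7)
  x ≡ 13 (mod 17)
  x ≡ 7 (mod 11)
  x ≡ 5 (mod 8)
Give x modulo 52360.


Product of moduli M = 5 · 7 · 17 · 11 · 8 = 52360.
Merge one congruence at a time:
  Start: x ≡ 4 (mod 5).
  Combine with x ≡ 0 (mod 7); new modulus lcm = 35.
    Write x = 4 + 5·t and substitute into x ≡ 0 (mod 7): 5·t ≡ 0 − 4 = -4 (mod 7).
    Reduce coefficients mod 7: 5·t ≡ 3 (mod 7).
    The inverse of 5 mod 7 is 3 (since 5·3 = 15 = 2·7 + 1), so t ≡ 3·3 = 9 ≡ 2 (mod 7).
    Then x = 4 + 5·2 = 14, valid modulo lcm(5, 7) = 35: x ≡ 14 (mod 35).
  Combine with x ≡ 13 (mod 17); new modulus lcm = 595.
    Write x = 14 + 35·t and substitute into x ≡ 13 (mod 17): 35·t ≡ 13 − 14 = -1 (mod 17).
    Reduce coefficients mod 17: 1·t ≡ 16 (mod 17).
    So t ≡ 16 (mod 17).
    Then x = 14 + 35·16 = 574, valid modulo lcm(35, 17) = 595: x ≡ 574 (mod 595).
  Combine with x ≡ 7 (mod 11); new modulus lcm = 6545.
    Write x = 574 + 595·t and substitute into x ≡ 7 (mod 11): 595·t ≡ 7 − 574 = -567 (mod 11).
    Reduce coefficients mod 11: 1·t ≡ 5 (mod 11).
    So t ≡ 5 (mod 11).
    Then x = 574 + 595·5 = 3549, valid modulo lcm(595, 11) = 6545: x ≡ 3549 (mod 6545).
  Combine with x ≡ 5 (mod 8); new modulus lcm = 52360.
    Write x = 3549 + 6545·t and substitute into x ≡ 5 (mod 8): 6545·t ≡ 5 − 3549 = -3544 (mod 8).
    Reduce coefficients mod 8: 1·t ≡ 0 (mod 8).
    So t ≡ 0 (mod 8).
    Then x = 3549 + 6545·0 = 3549, valid modulo lcm(6545, 8) = 52360: x ≡ 3549 (mod 52360).
Verify against each original: 3549 mod 5 = 4, 3549 mod 7 = 0, 3549 mod 17 = 13, 3549 mod 11 = 7, 3549 mod 8 = 5.

x ≡ 3549 (mod 52360).


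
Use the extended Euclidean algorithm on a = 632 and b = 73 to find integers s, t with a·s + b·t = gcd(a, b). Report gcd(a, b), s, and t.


Euclidean algorithm on (632, 73) — divide until remainder is 0:
  632 = 8 · 73 + 48
  73 = 1 · 48 + 25
  48 = 1 · 25 + 23
  25 = 1 · 23 + 2
  23 = 11 · 2 + 1
  2 = 2 · 1 + 0
gcd(632, 73) = 1.
Track Bezout coefficients alongside the remainders: start with r₀ = 632 = a·1 + b·0 (s = 1, t = 0) and r₁ = 73 = a·0 + b·1 (s = 0, t = 1); each new remainder r_{k+1} = r_{k-1} − q_k·r_k inherits s_{k+1} = s_{k-1} − q_k·s_k, t_{k+1} = t_{k-1} − q_k·t_k, so r_k = a·s_k + b·t_k at every step:
  q = 8: r = 48, s = 1 − 8·0 = 1, t = 0 − 8·1 = -8  (check: 632·1 + 73·(-8) = 48)
  q = 1: r = 25, s = 0 − 1·1 = -1, t = 1 − 1·(-8) = 9  (check: 632·(-1) + 73·9 = 25)
  q = 1: r = 23, s = 1 − 1·(-1) = 2, t = -8 − 1·9 = -17  (check: 632·2 + 73·(-17) = 23)
  q = 1: r = 2, s = -1 − 1·2 = -3, t = 9 − 1·(-17) = 26  (check: 632·(-3) + 73·26 = 2)
  q = 11: r = 1, s = 2 − 11·(-3) = 35, t = -17 − 11·26 = -303  (check: 632·35 + 73·(-303) = 1)
The row with r = 1 (the gcd) gives the Bezout coefficients s = 35, t = -303.
Result: 632 · (35) + 73 · (-303) = 1.

gcd(632, 73) = 1; s = 35, t = -303 (check: 632·35 + 73·(-303) = 1).


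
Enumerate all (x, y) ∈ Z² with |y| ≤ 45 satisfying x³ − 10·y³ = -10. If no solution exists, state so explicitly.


The equation is x³ - 10y³ = -10. For fixed y, x³ = 10·y³ − 10, so a solution requires the RHS to be a perfect cube.
Strategy: iterate y from -45 to 45, compute RHS = 10·y³ − 10, and check whether it is a (positive or negative) perfect cube.
Check small values of y:
  y = 0: RHS = -10 is not a perfect cube.
  y = 1: RHS = 0 = (0)³ ⇒ x = 0 works.
  y = -1: RHS = -20 is not a perfect cube.
  y = 2: RHS = 70 is not a perfect cube.
  y = -2: RHS = -90 is not a perfect cube.
  y = 3: RHS = 260 is not a perfect cube.
  y = -3: RHS = -280 is not a perfect cube.
Continuing the search up to |y| = 45 finds no further solutions beyond those listed.
Collected solutions: (0, 1).

Solutions (with |y| ≤ 45): (0, 1).


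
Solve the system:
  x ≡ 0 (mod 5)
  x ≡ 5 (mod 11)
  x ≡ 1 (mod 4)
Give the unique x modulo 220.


Moduli 5, 11, 4 are pairwise coprime; by CRT there is a unique solution modulo M = 5 · 11 · 4 = 220.
Solve pairwise, accumulating the modulus:
  Start with x ≡ 0 (mod 5).
  Combine with x ≡ 5 (mod 11): since gcd(5, 11) = 1, we get a unique residue mod 55.
    Write x = 0 + 5·t and substitute into x ≡ 5 (mod 11): 5·t ≡ 5 − 0 = 5 (mod 11).
    The inverse of 5 mod 11 is 9 (since 5·9 = 45 = 4·11 + 1), so t ≡ 9·5 = 45 ≡ 1 (mod 11).
    Then x = 0 + 5·1 = 5, valid modulo lcm(5, 11) = 55: x ≡ 5 (mod 55).
  Combine with x ≡ 1 (mod 4): since gcd(55, 4) = 1, we get a unique residue mod 220.
    Write x = 5 + 55·t and substitute into x ≡ 1 (mod 4): 55·t ≡ 1 − 5 = -4 (mod 4).
    Reduce coefficients mod 4: 3·t ≡ 0 (mod 4).
    The inverse of 3 mod 4 is 3 (since 3·3 = 9 = 2·4 + 1), so t ≡ 3·0 = 0 ≡ 0 (mod 4).
    Then x = 5 + 55·0 = 5, valid modulo lcm(55, 4) = 220: x ≡ 5 (mod 220).
Verify: 5 mod 5 = 0 ✓, 5 mod 11 = 5 ✓, 5 mod 4 = 1 ✓.

x ≡ 5 (mod 220).


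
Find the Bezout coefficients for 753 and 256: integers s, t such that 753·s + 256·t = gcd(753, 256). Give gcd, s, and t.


Euclidean algorithm on (753, 256) — divide until remainder is 0:
  753 = 2 · 256 + 241
  256 = 1 · 241 + 15
  241 = 16 · 15 + 1
  15 = 15 · 1 + 0
gcd(753, 256) = 1.
Track Bezout coefficients alongside the remainders: start with r₀ = 753 = a·1 + b·0 (s = 1, t = 0) and r₁ = 256 = a·0 + b·1 (s = 0, t = 1); each new remainder r_{k+1} = r_{k-1} − q_k·r_k inherits s_{k+1} = s_{k-1} − q_k·s_k, t_{k+1} = t_{k-1} − q_k·t_k, so r_k = a·s_k + b·t_k at every step:
  q = 2: r = 241, s = 1 − 2·0 = 1, t = 0 − 2·1 = -2  (check: 753·1 + 256·(-2) = 241)
  q = 1: r = 15, s = 0 − 1·1 = -1, t = 1 − 1·(-2) = 3  (check: 753·(-1) + 256·3 = 15)
  q = 16: r = 1, s = 1 − 16·(-1) = 17, t = -2 − 16·3 = -50  (check: 753·17 + 256·(-50) = 1)
The row with r = 1 (the gcd) gives the Bezout coefficients s = 17, t = -50.
Result: 753 · (17) + 256 · (-50) = 1.

gcd(753, 256) = 1; s = 17, t = -50 (check: 753·17 + 256·(-50) = 1).


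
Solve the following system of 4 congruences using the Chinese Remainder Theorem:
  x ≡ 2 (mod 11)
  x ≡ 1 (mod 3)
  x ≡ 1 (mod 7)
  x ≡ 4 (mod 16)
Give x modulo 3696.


Product of moduli M = 11 · 3 · 7 · 16 = 3696.
Merge one congruence at a time:
  Start: x ≡ 2 (mod 11).
  Combine with x ≡ 1 (mod 3); new modulus lcm = 33.
    Write x = 2 + 11·t and substitute into x ≡ 1 (mod 3): 11·t ≡ 1 − 2 = -1 (mod 3).
    Reduce coefficients mod 3: 2·t ≡ 2 (mod 3).
    The inverse of 2 mod 3 is 2 (since 2·2 = 4 = 1·3 + 1), so t ≡ 2·2 = 4 ≡ 1 (mod 3).
    Then x = 2 + 11·1 = 13, valid modulo lcm(11, 3) = 33: x ≡ 13 (mod 33).
  Combine with x ≡ 1 (mod 7); new modulus lcm = 231.
    Write x = 13 + 33·t and substitute into x ≡ 1 (mod 7): 33·t ≡ 1 − 13 = -12 (mod 7).
    Reduce coefficients mod 7: 5·t ≡ 2 (mod 7).
    The inverse of 5 mod 7 is 3 (since 5·3 = 15 = 2·7 + 1), so t ≡ 3·2 = 6 ≡ 6 (mod 7).
    Then x = 13 + 33·6 = 211, valid modulo lcm(33, 7) = 231: x ≡ 211 (mod 231).
  Combine with x ≡ 4 (mod 16); new modulus lcm = 3696.
    Write x = 211 + 231·t and substitute into x ≡ 4 (mod 16): 231·t ≡ 4 − 211 = -207 (mod 16).
    Reduce coefficients mod 16: 7·t ≡ 1 (mod 16).
    The inverse of 7 mod 16 is 7 (since 7·7 = 49 = 3·16 + 1), so t ≡ 7·1 = 7 ≡ 7 (mod 16).
    Then x = 211 + 231·7 = 1828, valid modulo lcm(231, 16) = 3696: x ≡ 1828 (mod 3696).
Verify against each original: 1828 mod 11 = 2, 1828 mod 3 = 1, 1828 mod 7 = 1, 1828 mod 16 = 4.

x ≡ 1828 (mod 3696).


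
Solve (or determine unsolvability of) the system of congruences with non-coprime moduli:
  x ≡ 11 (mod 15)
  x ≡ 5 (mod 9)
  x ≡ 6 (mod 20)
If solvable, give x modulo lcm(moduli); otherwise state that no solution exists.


Moduli 15, 9, 20 are not pairwise coprime, so CRT works modulo lcm(m_i) when all pairwise compatibility conditions hold.
Pairwise compatibility: gcd(m_i, m_j) must divide a_i - a_j for every pair.
Merge one congruence at a time:
  Start: x ≡ 11 (mod 15).
  Combine with x ≡ 5 (mod 9): gcd(15, 9) = 3; 5 - 11 = -6, which IS divisible by 3, so compatible.
    Write x = 11 + 15·t and substitute into x ≡ 5 (mod 9): 15·t ≡ 5 − 11 = -6 (mod 9).
    Divide the congruence (and modulus) by g = 3: 5·t ≡ -2 (mod 3).
    Reduce coefficients mod 3: 2·t ≡ 1 (mod 3).
    The inverse of 2 mod 3 is 2 (since 2·2 = 4 = 1·3 + 1), so t ≡ 2·1 = 2 ≡ 2 (mod 3).
    Then x = 11 + 15·2 = 41, valid modulo lcm(15, 9) = 45: x ≡ 41 (mod 45).
  Combine with x ≡ 6 (mod 20): gcd(45, 20) = 5; 6 - 41 = -35, which IS divisible by 5, so compatible.
    Write x = 41 + 45·t and substitute into x ≡ 6 (mod 20): 45·t ≡ 6 − 41 = -35 (mod 20).
    Divide the congruence (and modulus) by g = 5: 9·t ≡ -7 (mod 4).
    Reduce coefficients mod 4: 1·t ≡ 1 (mod 4).
    So t ≡ 1 (mod 4).
    Then x = 41 + 45·1 = 86, valid modulo lcm(45, 20) = 180: x ≡ 86 (mod 180).
Verify: 86 mod 15 = 11, 86 mod 9 = 5, 86 mod 20 = 6.

x ≡ 86 (mod 180).


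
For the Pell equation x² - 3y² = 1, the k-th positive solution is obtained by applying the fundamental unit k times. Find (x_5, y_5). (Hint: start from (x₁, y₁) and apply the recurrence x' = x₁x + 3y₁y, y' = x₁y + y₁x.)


Step 1: Find the fundamental solution (x₁, y₁) of x² - 3y² = 1.
  Expand √3 as a continued fraction. a₀ = ⌊√3⌋ = 1; iterate m_{k+1} = d_k·a_k − m_k, d_{k+1} = (3 − m_{k+1}²)/d_k, a_{k+1} = ⌊(a₀ + m_{k+1})/d_{k+1}⌋ (starting m₀ = 0, d₀ = 1), with convergents p_k = a_k·p_{k-1} + p_{k-2}, q_k = a_k·q_{k-1} + q_{k-2} (p₋₁ = 1, q₋₁ = 0):
  k = 0: a₀ = 1; p₀/q₀ = 1/1; p₀² − 3·q₀² = 1 − 3 = -2.
  k = 1: m = 1, d = 2, a = ⌊(1 + 1)/2⌋ = 1; p/q = (1·1 + 1)/(1·1 + 0) = 2/1; p² − 3·q² = 4 − 3 = 1.
  The first convergent with p² − 3·q² = 1 gives the fundamental solution (x₁, y₁) = (2, 1).
Step 2: Apply the recurrence (x_{n+1}, y_{n+1}) = (x₁x_n + 3y₁y_n, x₁y_n + y₁x_n) repeatedly.
  From (x_1, y_1) = (2, 1): x_2 = 2·2 + 3·1·1 = 7; y_2 = 2·1 + 1·2 = 4.
  From (x_2, y_2) = (7, 4): x_3 = 2·7 + 3·1·4 = 26; y_3 = 2·4 + 1·7 = 15.
  From (x_3, y_3) = (26, 15): x_4 = 2·26 + 3·1·15 = 97; y_4 = 2·15 + 1·26 = 56.
  From (x_4, y_4) = (97, 56): x_5 = 2·97 + 3·1·56 = 362; y_5 = 2·56 + 1·97 = 209.
Step 3: Verify x_5² - 3·y_5² = 131044 - 131043 = 1 (should be 1). ✓

(x_1, y_1) = (2, 1); (x_5, y_5) = (362, 209).


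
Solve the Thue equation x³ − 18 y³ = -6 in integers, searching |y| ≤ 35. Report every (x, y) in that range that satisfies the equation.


The equation is x³ - 18y³ = -6. For fixed y, x³ = 18·y³ − 6, so a solution requires the RHS to be a perfect cube.
Strategy: iterate y from -35 to 35, compute RHS = 18·y³ − 6, and check whether it is a (positive or negative) perfect cube.
Check small values of y:
  y = 0: RHS = -6 is not a perfect cube.
  y = 1: RHS = 12 is not a perfect cube.
  y = -1: RHS = -24 is not a perfect cube.
  y = 2: RHS = 138 is not a perfect cube.
  y = -2: RHS = -150 is not a perfect cube.
  y = 3: RHS = 480 is not a perfect cube.
  y = -3: RHS = -492 is not a perfect cube.
Continuing the search up to |y| = 35 finds no solutions either.
No (x, y) in the scanned range satisfies the equation.

No integer solutions with |y| ≤ 35.


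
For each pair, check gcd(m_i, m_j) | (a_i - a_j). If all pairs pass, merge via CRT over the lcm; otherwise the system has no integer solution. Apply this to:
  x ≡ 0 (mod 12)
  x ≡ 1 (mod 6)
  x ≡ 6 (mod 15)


Moduli 12, 6, 15 are not pairwise coprime, so CRT works modulo lcm(m_i) when all pairwise compatibility conditions hold.
Pairwise compatibility: gcd(m_i, m_j) must divide a_i - a_j for every pair.
Merge one congruence at a time:
  Start: x ≡ 0 (mod 12).
  Combine with x ≡ 1 (mod 6): gcd(12, 6) = 6, and 1 - 0 = 1 is NOT divisible by 6.
    ⇒ system is inconsistent (no integer solution).

No solution (the system is inconsistent).


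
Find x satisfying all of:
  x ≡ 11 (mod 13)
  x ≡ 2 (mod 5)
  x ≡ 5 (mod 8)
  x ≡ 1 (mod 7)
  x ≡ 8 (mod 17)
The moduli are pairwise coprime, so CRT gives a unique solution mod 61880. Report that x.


Product of moduli M = 13 · 5 · 8 · 7 · 17 = 61880.
Merge one congruence at a time:
  Start: x ≡ 11 (mod 13).
  Combine with x ≡ 2 (mod 5); new modulus lcm = 65.
    Write x = 11 + 13·t and substitute into x ≡ 2 (mod 5): 13·t ≡ 2 − 11 = -9 (mod 5).
    Reduce coefficients mod 5: 3·t ≡ 1 (mod 5).
    The inverse of 3 mod 5 is 2 (since 3·2 = 6 = 1·5 + 1), so t ≡ 2·1 = 2 ≡ 2 (mod 5).
    Then x = 11 + 13·2 = 37, valid modulo lcm(13, 5) = 65: x ≡ 37 (mod 65).
  Combine with x ≡ 5 (mod 8); new modulus lcm = 520.
    Write x = 37 + 65·t and substitute into x ≡ 5 (mod 8): 65·t ≡ 5 − 37 = -32 (mod 8).
    Reduce coefficients mod 8: 1·t ≡ 0 (mod 8).
    So t ≡ 0 (mod 8).
    Then x = 37 + 65·0 = 37, valid modulo lcm(65, 8) = 520: x ≡ 37 (mod 520).
  Combine with x ≡ 1 (mod 7); new modulus lcm = 3640.
    Write x = 37 + 520·t and substitute into x ≡ 1 (mod 7): 520·t ≡ 1 − 37 = -36 (mod 7).
    Reduce coefficients mod 7: 2·t ≡ 6 (mod 7).
    The inverse of 2 mod 7 is 4 (since 2·4 = 8 = 1·7 + 1), so t ≡ 4·6 = 24 ≡ 3 (mod 7).
    Then x = 37 + 520·3 = 1597, valid modulo lcm(520, 7) = 3640: x ≡ 1597 (mod 3640).
  Combine with x ≡ 8 (mod 17); new modulus lcm = 61880.
    Write x = 1597 + 3640·t and substitute into x ≡ 8 (mod 17): 3640·t ≡ 8 − 1597 = -1589 (mod 17).
    Reduce coefficients mod 17: 2·t ≡ 9 (mod 17).
    The inverse of 2 mod 17 is 9 (since 2·9 = 18 = 1·17 + 1), so t ≡ 9·9 = 81 ≡ 13 (mod 17).
    Then x = 1597 + 3640·13 = 48917, valid modulo lcm(3640, 17) = 61880: x ≡ 48917 (mod 61880).
Verify against each original: 48917 mod 13 = 11, 48917 mod 5 = 2, 48917 mod 8 = 5, 48917 mod 7 = 1, 48917 mod 17 = 8.

x ≡ 48917 (mod 61880).


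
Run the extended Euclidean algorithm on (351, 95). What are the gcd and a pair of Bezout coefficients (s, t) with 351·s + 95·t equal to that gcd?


Euclidean algorithm on (351, 95) — divide until remainder is 0:
  351 = 3 · 95 + 66
  95 = 1 · 66 + 29
  66 = 2 · 29 + 8
  29 = 3 · 8 + 5
  8 = 1 · 5 + 3
  5 = 1 · 3 + 2
  3 = 1 · 2 + 1
  2 = 2 · 1 + 0
gcd(351, 95) = 1.
Track Bezout coefficients alongside the remainders: start with r₀ = 351 = a·1 + b·0 (s = 1, t = 0) and r₁ = 95 = a·0 + b·1 (s = 0, t = 1); each new remainder r_{k+1} = r_{k-1} − q_k·r_k inherits s_{k+1} = s_{k-1} − q_k·s_k, t_{k+1} = t_{k-1} − q_k·t_k, so r_k = a·s_k + b·t_k at every step:
  q = 3: r = 66, s = 1 − 3·0 = 1, t = 0 − 3·1 = -3  (check: 351·1 + 95·(-3) = 66)
  q = 1: r = 29, s = 0 − 1·1 = -1, t = 1 − 1·(-3) = 4  (check: 351·(-1) + 95·4 = 29)
  q = 2: r = 8, s = 1 − 2·(-1) = 3, t = -3 − 2·4 = -11  (check: 351·3 + 95·(-11) = 8)
  q = 3: r = 5, s = -1 − 3·3 = -10, t = 4 − 3·(-11) = 37  (check: 351·(-10) + 95·37 = 5)
  q = 1: r = 3, s = 3 − 1·(-10) = 13, t = -11 − 1·37 = -48  (check: 351·13 + 95·(-48) = 3)
  q = 1: r = 2, s = -10 − 1·13 = -23, t = 37 − 1·(-48) = 85  (check: 351·(-23) + 95·85 = 2)
  q = 1: r = 1, s = 13 − 1·(-23) = 36, t = -48 − 1·85 = -133  (check: 351·36 + 95·(-133) = 1)
The row with r = 1 (the gcd) gives the Bezout coefficients s = 36, t = -133.
Result: 351 · (36) + 95 · (-133) = 1.

gcd(351, 95) = 1; s = 36, t = -133 (check: 351·36 + 95·(-133) = 1).


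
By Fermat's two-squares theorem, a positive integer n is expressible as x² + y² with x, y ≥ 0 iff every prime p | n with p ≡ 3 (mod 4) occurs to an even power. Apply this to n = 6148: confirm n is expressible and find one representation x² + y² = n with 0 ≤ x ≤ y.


Step 1: Factor n = 6148 = 2^2 · 29 · 53.
Step 2: Check the mod-4 condition on each prime factor: 2 = 2 (special); 29 ≡ 1 (mod 4), exponent 1; 53 ≡ 1 (mod 4), exponent 1.
All primes ≡ 3 (mod 4) appear to even exponent (or don't appear), so by the two-squares theorem n IS expressible as a sum of two squares.
Step 3: Build a representation. Group n = k² · m with k = 2 and m = 29 · 53 = 1537 (a product of primes ≡ 1 (mod 4)); a representation of m scales to one of n via (k·x)² + (k·y)² = k²(x² + y²). Each prime p ≡ 1 (mod 4) is itself a sum of two squares; find a² by testing p − a² for a perfect square:
  29: 29 − 1² = 28, 29 − 2² = 25 = 5² ⇒ 29 = 2² + 5².
  53: 53 − 1² = 52, 53 − 2² = 49 = 7² ⇒ 53 = 2² + 7².
  Combine using the Brahmagupta–Fibonacci identity (a² + b²)(c² + d²) = (ac − bd)² + (ad + bc)² = (ac + bd)² + (ad − bc)²:
  29 · 53 = 1537: from (2² + 5²)(2² + 7²), take (2·2 − 5·7, 2·7 + 5·2) = (4 − 35, 14 + 10) = (-31, 24); dropping signs (only squares matter) gives (31, 24); check 31² + 24² = 961 + 576 = 1537 ✓.
  Scale by k = 2: (2·31, 2·24) = (62, 48).
Step 4: Order so x ≤ y and verify: 48² + 62² = 2304 + 3844 = 6148 = n. ✓

n = 6148 = 48² + 62² (one valid representation with x ≤ y).


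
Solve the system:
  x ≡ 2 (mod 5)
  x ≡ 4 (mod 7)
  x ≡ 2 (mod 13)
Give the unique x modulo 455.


Moduli 5, 7, 13 are pairwise coprime; by CRT there is a unique solution modulo M = 5 · 7 · 13 = 455.
Solve pairwise, accumulating the modulus:
  Start with x ≡ 2 (mod 5).
  Combine with x ≡ 4 (mod 7): since gcd(5, 7) = 1, we get a unique residue mod 35.
    Write x = 2 + 5·t and substitute into x ≡ 4 (mod 7): 5·t ≡ 4 − 2 = 2 (mod 7).
    The inverse of 5 mod 7 is 3 (since 5·3 = 15 = 2·7 + 1), so t ≡ 3·2 = 6 ≡ 6 (mod 7).
    Then x = 2 + 5·6 = 32, valid modulo lcm(5, 7) = 35: x ≡ 32 (mod 35).
  Combine with x ≡ 2 (mod 13): since gcd(35, 13) = 1, we get a unique residue mod 455.
    Write x = 32 + 35·t and substitute into x ≡ 2 (mod 13): 35·t ≡ 2 − 32 = -30 (mod 13).
    Reduce coefficients mod 13: 9·t ≡ 9 (mod 13).
    The inverse of 9 mod 13 is 3 (since 9·3 = 27 = 2·13 + 1), so t ≡ 3·9 = 27 ≡ 1 (mod 13).
    Then x = 32 + 35·1 = 67, valid modulo lcm(35, 13) = 455: x ≡ 67 (mod 455).
Verify: 67 mod 5 = 2 ✓, 67 mod 7 = 4 ✓, 67 mod 13 = 2 ✓.

x ≡ 67 (mod 455).


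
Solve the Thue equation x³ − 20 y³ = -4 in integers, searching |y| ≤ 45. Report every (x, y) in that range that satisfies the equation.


The equation is x³ - 20y³ = -4. For fixed y, x³ = 20·y³ − 4, so a solution requires the RHS to be a perfect cube.
Strategy: iterate y from -45 to 45, compute RHS = 20·y³ − 4, and check whether it is a (positive or negative) perfect cube.
Check small values of y:
  y = 0: RHS = -4 is not a perfect cube.
  y = 1: RHS = 16 is not a perfect cube.
  y = -1: RHS = -24 is not a perfect cube.
  y = 2: RHS = 156 is not a perfect cube.
  y = -2: RHS = -164 is not a perfect cube.
  y = 3: RHS = 536 is not a perfect cube.
  y = -3: RHS = -544 is not a perfect cube.
Continuing the search up to |y| = 45 finds no solutions either.
No (x, y) in the scanned range satisfies the equation.

No integer solutions with |y| ≤ 45.


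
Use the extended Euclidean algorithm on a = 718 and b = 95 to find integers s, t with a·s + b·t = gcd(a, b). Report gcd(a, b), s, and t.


Euclidean algorithm on (718, 95) — divide until remainder is 0:
  718 = 7 · 95 + 53
  95 = 1 · 53 + 42
  53 = 1 · 42 + 11
  42 = 3 · 11 + 9
  11 = 1 · 9 + 2
  9 = 4 · 2 + 1
  2 = 2 · 1 + 0
gcd(718, 95) = 1.
Track Bezout coefficients alongside the remainders: start with r₀ = 718 = a·1 + b·0 (s = 1, t = 0) and r₁ = 95 = a·0 + b·1 (s = 0, t = 1); each new remainder r_{k+1} = r_{k-1} − q_k·r_k inherits s_{k+1} = s_{k-1} − q_k·s_k, t_{k+1} = t_{k-1} − q_k·t_k, so r_k = a·s_k + b·t_k at every step:
  q = 7: r = 53, s = 1 − 7·0 = 1, t = 0 − 7·1 = -7  (check: 718·1 + 95·(-7) = 53)
  q = 1: r = 42, s = 0 − 1·1 = -1, t = 1 − 1·(-7) = 8  (check: 718·(-1) + 95·8 = 42)
  q = 1: r = 11, s = 1 − 1·(-1) = 2, t = -7 − 1·8 = -15  (check: 718·2 + 95·(-15) = 11)
  q = 3: r = 9, s = -1 − 3·2 = -7, t = 8 − 3·(-15) = 53  (check: 718·(-7) + 95·53 = 9)
  q = 1: r = 2, s = 2 − 1·(-7) = 9, t = -15 − 1·53 = -68  (check: 718·9 + 95·(-68) = 2)
  q = 4: r = 1, s = -7 − 4·9 = -43, t = 53 − 4·(-68) = 325  (check: 718·(-43) + 95·325 = 1)
The row with r = 1 (the gcd) gives the Bezout coefficients s = -43, t = 325.
Result: 718 · (-43) + 95 · (325) = 1.

gcd(718, 95) = 1; s = -43, t = 325 (check: 718·(-43) + 95·325 = 1).


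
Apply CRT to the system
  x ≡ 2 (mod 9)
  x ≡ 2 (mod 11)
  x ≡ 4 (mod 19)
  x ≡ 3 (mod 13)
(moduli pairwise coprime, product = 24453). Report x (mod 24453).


Product of moduli M = 9 · 11 · 19 · 13 = 24453.
Merge one congruence at a time:
  Start: x ≡ 2 (mod 9).
  Combine with x ≡ 2 (mod 11); new modulus lcm = 99.
    Write x = 2 + 9·t and substitute into x ≡ 2 (mod 11): 9·t ≡ 2 − 2 = 0 (mod 11).
    The inverse of 9 mod 11 is 5 (since 9·5 = 45 = 4·11 + 1), so t ≡ 5·0 = 0 ≡ 0 (mod 11).
    Then x = 2 + 9·0 = 2, valid modulo lcm(9, 11) = 99: x ≡ 2 (mod 99).
  Combine with x ≡ 4 (mod 19); new modulus lcm = 1881.
    Write x = 2 + 99·t and substitute into x ≡ 4 (mod 19): 99·t ≡ 4 − 2 = 2 (mod 19).
    Reduce coefficients mod 19: 4·t ≡ 2 (mod 19).
    The inverse of 4 mod 19 is 5 (since 4·5 = 20 = 1·19 + 1), so t ≡ 5·2 = 10 ≡ 10 (mod 19).
    Then x = 2 + 99·10 = 992, valid modulo lcm(99, 19) = 1881: x ≡ 992 (mod 1881).
  Combine with x ≡ 3 (mod 13); new modulus lcm = 24453.
    Write x = 992 + 1881·t and substitute into x ≡ 3 (mod 13): 1881·t ≡ 3 − 992 = -989 (mod 13).
    Reduce coefficients mod 13: 9·t ≡ 12 (mod 13).
    The inverse of 9 mod 13 is 3 (since 9·3 = 27 = 2·13 + 1), so t ≡ 3·12 = 36 ≡ 10 (mod 13).
    Then x = 992 + 1881·10 = 19802, valid modulo lcm(1881, 13) = 24453: x ≡ 19802 (mod 24453).
Verify against each original: 19802 mod 9 = 2, 19802 mod 11 = 2, 19802 mod 19 = 4, 19802 mod 13 = 3.

x ≡ 19802 (mod 24453).


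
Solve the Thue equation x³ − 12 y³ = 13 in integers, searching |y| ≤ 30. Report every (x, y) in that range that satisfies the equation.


The equation is x³ - 12y³ = 13. For fixed y, x³ = 12·y³ + 13, so a solution requires the RHS to be a perfect cube.
Strategy: iterate y from -30 to 30, compute RHS = 12·y³ + 13, and check whether it is a (positive or negative) perfect cube.
Check small values of y:
  y = 0: RHS = 13 is not a perfect cube.
  y = 1: RHS = 25 is not a perfect cube.
  y = -1: RHS = 1 = (1)³ ⇒ x = 1 works.
  y = 2: RHS = 109 is not a perfect cube.
  y = -2: RHS = -83 is not a perfect cube.
  y = 3: RHS = 337 is not a perfect cube.
  y = -3: RHS = -311 is not a perfect cube.
Continuing the search up to |y| = 30 finds no further solutions beyond those listed.
Collected solutions: (1, -1).

Solutions (with |y| ≤ 30): (1, -1).


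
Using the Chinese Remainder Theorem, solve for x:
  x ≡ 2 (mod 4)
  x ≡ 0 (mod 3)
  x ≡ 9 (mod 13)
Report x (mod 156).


Moduli 4, 3, 13 are pairwise coprime; by CRT there is a unique solution modulo M = 4 · 3 · 13 = 156.
Solve pairwise, accumulating the modulus:
  Start with x ≡ 2 (mod 4).
  Combine with x ≡ 0 (mod 3): since gcd(4, 3) = 1, we get a unique residue mod 12.
    Write x = 2 + 4·t and substitute into x ≡ 0 (mod 3): 4·t ≡ 0 − 2 = -2 (mod 3).
    Reduce coefficients mod 3: 1·t ≡ 1 (mod 3).
    So t ≡ 1 (mod 3).
    Then x = 2 + 4·1 = 6, valid modulo lcm(4, 3) = 12: x ≡ 6 (mod 12).
  Combine with x ≡ 9 (mod 13): since gcd(12, 13) = 1, we get a unique residue mod 156.
    Write x = 6 + 12·t and substitute into x ≡ 9 (mod 13): 12·t ≡ 9 − 6 = 3 (mod 13).
    The inverse of 12 mod 13 is 12 (since 12·12 = 144 = 11·13 + 1), so t ≡ 12·3 = 36 ≡ 10 (mod 13).
    Then x = 6 + 12·10 = 126, valid modulo lcm(12, 13) = 156: x ≡ 126 (mod 156).
Verify: 126 mod 4 = 2 ✓, 126 mod 3 = 0 ✓, 126 mod 13 = 9 ✓.

x ≡ 126 (mod 156).


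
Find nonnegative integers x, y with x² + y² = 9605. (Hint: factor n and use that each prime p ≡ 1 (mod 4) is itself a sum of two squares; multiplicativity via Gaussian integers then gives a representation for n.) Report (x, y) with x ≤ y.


Step 1: Factor n = 9605 = 5 · 17 · 113.
Step 2: Check the mod-4 condition on each prime factor: 5 ≡ 1 (mod 4), exponent 1; 17 ≡ 1 (mod 4), exponent 1; 113 ≡ 1 (mod 4), exponent 1.
All primes ≡ 3 (mod 4) appear to even exponent (or don't appear), so by the two-squares theorem n IS expressible as a sum of two squares.
Step 3: Build a representation. Here n = 5 · 17 · 113 is a product of primes ≡ 1 (mod 4). Each prime p ≡ 1 (mod 4) is itself a sum of two squares; find a² by testing p − a² for a perfect square:
  5: 5 − 1² = 4 = 2² ⇒ 5 = 1² + 2².
  17: 17 − 1² = 16 = 4² ⇒ 17 = 1² + 4².
  113: 113 − 1² = 112, 113 − 2² = 109, 113 − 3² = 104, 113 − 4² = 97, 113 − 5² = 88, 113 − 6² = 77, 113 − 7² = 64 = 8² ⇒ 113 = 7² + 8².
  Combine using the Brahmagupta–Fibonacci identity (a² + b²)(c² + d²) = (ac − bd)² + (ad + bc)² = (ac + bd)² + (ad − bc)²:
  5 · 17 = 85: from (1² + 2²)(1² + 4²), take (1·1 − 2·4, 1·4 + 2·1) = (1 − 8, 4 + 2) = (-7, 6); dropping signs (only squares matter) gives (7, 6); check 7² + 6² = 49 + 36 = 85 ✓.
  85 · 113 = 9605: from (7² + 6²)(7² + 8²), take (7·7 − 6·8, 7·8 + 6·7) = (49 − 48, 56 + 42) = (1, 98); check 1² + 98² = 1 + 9604 = 9605 ✓.
Step 4: Order so x ≤ y and verify: 1² + 98² = 1 + 9604 = 9605 = n. ✓

n = 9605 = 1² + 98² (one valid representation with x ≤ y).


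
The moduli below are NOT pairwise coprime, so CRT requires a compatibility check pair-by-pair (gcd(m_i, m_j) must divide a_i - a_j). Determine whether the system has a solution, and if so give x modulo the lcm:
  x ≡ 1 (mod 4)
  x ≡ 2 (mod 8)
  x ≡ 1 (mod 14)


Moduli 4, 8, 14 are not pairwise coprime, so CRT works modulo lcm(m_i) when all pairwise compatibility conditions hold.
Pairwise compatibility: gcd(m_i, m_j) must divide a_i - a_j for every pair.
Merge one congruence at a time:
  Start: x ≡ 1 (mod 4).
  Combine with x ≡ 2 (mod 8): gcd(4, 8) = 4, and 2 - 1 = 1 is NOT divisible by 4.
    ⇒ system is inconsistent (no integer solution).

No solution (the system is inconsistent).
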